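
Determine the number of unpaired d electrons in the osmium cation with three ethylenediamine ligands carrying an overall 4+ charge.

Summing ligand charges against the +4 overall charge gives an oxidation state of +4 for osmium.
Osmium is a group-8 element; Os(IV) is therefore d⁴.
Counting donor atoms: 3×ethylenediamine (bidentate) → 6 donors. Coordination number = 6.
The spin state decides the count: a 5d ion has a large Δₒ and is invariably low-spin.
An octahedral low-spin d⁴ ion is t₂g⁴e_g⁰, giving 2 unpaired electrons.

2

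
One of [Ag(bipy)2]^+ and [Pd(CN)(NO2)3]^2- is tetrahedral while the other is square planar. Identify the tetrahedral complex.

For [Ag(bipy)2]^+: 2,2′-bipyridine is neutral; balancing the +1 overall charge requires Ag(I). Ag sits in group 11, so the d-electron count is 11 − 1 = 10. A d¹⁰ ion has no crystal-field stabilisation preference between square planar and tetrahedral, so four ligands adopt the sterically favoured tetrahedral geometry. → tetrahedral.
For [Pd(CN)(NO2)3]^2-: Ligand charges: each cyanide is −1; each nitro (N-bound nitrite) is −1. With an overall charge of −2 the palladium centre must be in the +2 oxidation state. Group 10 minus oxidation state 2 gives a d⁸ configuration. A 4d d⁸ ion has a large crystal-field splitting; square planar leaves the high-energy d_{x²−y²} orbital empty and maximises CFSE. → square planar.

[Ag(bipy)2]^+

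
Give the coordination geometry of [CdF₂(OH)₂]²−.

Summing ligand charges against the −2 overall charge gives an oxidation state of +2 for cadmium.
Cd sits in group 12, so the d-electron count is 12 − 2 = 10.
Coordination number: 4.
A d¹⁰ ion has no crystal-field stabilisation preference between square planar and tetrahedral, so four ligands adopt the sterically favoured tetrahedral geometry.

tetrahedral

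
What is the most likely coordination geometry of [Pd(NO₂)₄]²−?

Each nitro (N-bound nitrite) is −1; balancing the −2 overall charge requires Pd(II).
Group 10 minus oxidation state 2 gives a d⁸ configuration.
Coordination number: 4.
A 4d d⁸ ion has a large crystal-field splitting; square planar leaves the high-energy d_{x²−y²} orbital empty and maximises CFSE.

square planar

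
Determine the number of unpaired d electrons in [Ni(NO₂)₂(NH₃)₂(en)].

2

Each nitro (N-bound nitrite) is −1; ammonia is neutral; ethylenediamine is neutral; balancing the 0 overall charge requires Ni(II).
Nickel is a group-10 element; Ni(II) is therefore d⁸.
Counting donor atoms: 2×nitro (N-bound nitrite) (monodentate) → 2 donors; 2×ammonia (monodentate) → 2 donors; 1×ethylenediamine (bidentate) → 2 donors. Coordination number = 6.
In an octahedral field the d⁸ configuration is t₂g⁶e_g² (only one arrangement possible), giving 2 unpaired electrons.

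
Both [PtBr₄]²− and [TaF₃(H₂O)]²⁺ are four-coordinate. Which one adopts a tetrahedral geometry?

[TaF₃(H₂O)]²⁺

For [PtBr₄]²−: Summing ligand charges against the −2 overall charge gives an oxidation state of +2 for platinum. Platinum is a group-10 element; Pt(II) is therefore d⁸. A 5d d⁸ ion has a large crystal-field splitting; square planar leaves the high-energy d_{x²−y²} orbital empty and maximises CFSE. → square planar.
For [TaF₃(H₂O)]²⁺: Summing ligand charges against the +2 overall charge gives an oxidation state of +5 for tantalum. Group 5 minus oxidation state 5 gives a d⁰ configuration. A d⁰ ion has no crystal-field stabilisation preference between square planar and tetrahedral, so four ligands adopt the sterically favoured tetrahedral geometry. → tetrahedral.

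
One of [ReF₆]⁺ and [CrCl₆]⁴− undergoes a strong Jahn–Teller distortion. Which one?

[ReF₆]⁺: Each fluoride is −1; balancing the +1 overall charge requires Re(VII). Re sits in group 7, so the d-electron count is 7 − 7 = 0. The d⁰ configuration leaves the e_g set evenly filled (or empty) — no strong Jahn–Teller driving force.
[CrCl₆]⁴−: Ligand charges: each chloride is −1. With an overall charge of −4 the chromium centre must be in the +2 oxidation state. Chromium is a group-6 element; Cr(II) is therefore d⁴. Chloride is a weak-field ligand for a first-row metal, so the complex is high-spin. The t₂g³e_g¹ (high-spin) configuration has an unevenly filled e_g set; the Jahn–Teller theorem predicts a tetragonal distortion (typically axial elongation) to lift the degeneracy.

[CrCl₆]⁴−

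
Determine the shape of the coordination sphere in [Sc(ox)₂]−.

Ligand charges: each oxalate is −2. With an overall charge of −1 the scandium centre must be in the +3 oxidation state.
Sc sits in group 3, so the d-electron count is 3 − 3 = 0.
Counting donor atoms: 2×oxalate (bidentate) → 4 donors. Coordination number = 4.
A d⁰ ion has no crystal-field stabilisation preference between square planar and tetrahedral, so four ligands adopt the sterically favoured tetrahedral geometry.

tetrahedral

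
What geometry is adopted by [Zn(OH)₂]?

Summing ligand charges against the 0 overall charge gives an oxidation state of +2 for zinc.
Zn sits in group 12, so the d-electron count is 12 − 2 = 10.
With 2 monodentate ligands the coordination number is 2.
A d¹⁰ ion with only two ligands adopts a linear arrangement (sp hybridisation; no CFSE preference).

linear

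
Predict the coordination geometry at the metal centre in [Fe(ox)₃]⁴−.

octahedral

Each oxalate is −2; balancing the −4 overall charge requires Fe(II).
Group 8 minus oxidation state 2 gives a d⁶ configuration.
Counting donor atoms: 3×oxalate (bidentate) → 6 donors. Coordination number = 6.
Six donors around a single metal centre give an octahedral coordination sphere.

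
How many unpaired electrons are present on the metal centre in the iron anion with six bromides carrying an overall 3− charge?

Summing ligand charges against the −3 overall charge gives an oxidation state of +3 for iron.
Fe sits in group 8, so the d-electron count is 8 − 3 = 5.
The spin state decides the count: Bromide is a weak-field ligand for a first-row metal, so the complex is high-spin.
An octahedral high-spin d⁵ ion is t₂g³e_g², giving 5 unpaired electrons.

5 unpaired electrons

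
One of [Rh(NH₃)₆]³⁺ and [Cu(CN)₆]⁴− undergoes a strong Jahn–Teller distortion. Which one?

[Cu(CN)₆]⁴−

[Rh(NH₃)₆]³⁺: Ligand charges: ammonia is neutral. With an overall charge of +3 the rhodium centre must be in the +3 oxidation state. Group 9 minus oxidation state 3 gives a d⁶ configuration. A 4d ion has a large Δₒ and is invariably low-spin. The d⁶ configuration leaves the e_g set evenly filled (or empty) — no strong Jahn–Teller driving force.
[Cu(CN)₆]⁴−: Ligand charges: each cyanide is −1. With an overall charge of −4 the copper centre must be in the +2 oxidation state. Copper is a group-11 element; Cu(II) is therefore d⁹. The t₂g⁶e_g³ configuration has an unevenly filled e_g set; the Jahn–Teller theorem predicts a tetragonal distortion (typically axial elongation) to lift the degeneracy.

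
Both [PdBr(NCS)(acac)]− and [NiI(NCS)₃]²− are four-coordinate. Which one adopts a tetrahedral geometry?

For [PdBr(NCS)(acac)]−: Each bromide is −1; each isothiocyanate is −1; each acetylacetonate is −1; balancing the −1 overall charge requires Pd(II). Pd sits in group 10, so the d-electron count is 10 − 2 = 8. A 4d d⁸ ion has a large crystal-field splitting; square planar leaves the high-energy d_{x²−y²} orbital empty and maximises CFSE. → square planar.
For [NiI(NCS)₃]²−: Each iodide is −1; each isothiocyanate is −1; balancing the −2 overall charge requires Ni(II). Nickel is a group-10 element; Ni(II) is therefore d⁸. Iodide and isothiocyanate are weak-field ligands. With weak-field ligands the CFSE gain from square planar is small, so a 3d d⁸ ion takes the sterically preferred tetrahedral geometry. → tetrahedral.

[NiI(NCS)₃]²−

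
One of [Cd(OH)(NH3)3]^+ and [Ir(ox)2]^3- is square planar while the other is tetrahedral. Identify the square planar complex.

[Ir(ox)2]^3-

For [Cd(OH)(NH3)3]^+: Each hydroxide is −1; ammonia is neutral; balancing the +1 overall charge requires Cd(II). Cd sits in group 12, so the d-electron count is 12 − 2 = 10. A d¹⁰ ion has no crystal-field stabilisation preference between square planar and tetrahedral, so four ligands adopt the sterically favoured tetrahedral geometry. → tetrahedral.
For [Ir(ox)2]^3-: Summing ligand charges against the −3 overall charge gives an oxidation state of +1 for iridium. Group 9 minus oxidation state 1 gives a d⁸ configuration. A 5d d⁸ ion has a large crystal-field splitting; square planar leaves the high-energy d_{x²−y²} orbital empty and maximises CFSE. → square planar.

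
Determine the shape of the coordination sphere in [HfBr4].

Ligand charges: each bromide is −1. With an overall charge of 0 the hafnium centre must be in the +4 oxidation state.
Group 4 minus oxidation state 4 gives a d⁰ configuration.
Coordination number: 4.
A d⁰ ion has no crystal-field stabilisation preference between square planar and tetrahedral, so four ligands adopt the sterically favoured tetrahedral geometry.

tetrahedral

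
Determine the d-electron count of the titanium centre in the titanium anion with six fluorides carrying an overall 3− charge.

d¹

Ligand charges: each fluoride is −1. With an overall charge of −3 the titanium centre must be in the +3 oxidation state.
Titanium is a group-4 element; Ti(III) is therefore d¹.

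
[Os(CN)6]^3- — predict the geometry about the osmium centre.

octahedral

Each cyanide is −1; balancing the −3 overall charge requires Os(III).
Os sits in group 8, so the d-electron count is 8 − 3 = 5.
With 6 monodentate ligands the coordination number is 6.
Six donors around a single metal centre give an octahedral coordination sphere.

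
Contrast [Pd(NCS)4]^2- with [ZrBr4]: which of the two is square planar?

For [Pd(NCS)4]^2-: Each isothiocyanate is −1; balancing the −2 overall charge requires Pd(II). Group 10 minus oxidation state 2 gives a d⁸ configuration. A 4d d⁸ ion has a large crystal-field splitting; square planar leaves the high-energy d_{x²−y²} orbital empty and maximises CFSE. → square planar.
For [ZrBr4]: Summing ligand charges against the 0 overall charge gives an oxidation state of +4 for zirconium. Zirconium is a group-4 element; Zr(IV) is therefore d⁰. A d⁰ ion has no crystal-field stabilisation preference between square planar and tetrahedral, so four ligands adopt the sterically favoured tetrahedral geometry. → tetrahedral.

[Pd(NCS)4]^2-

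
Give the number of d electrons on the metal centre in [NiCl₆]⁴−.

d⁸

Ligand charges: each chloride is −1. With an overall charge of −4 the nickel centre must be in the +2 oxidation state.
Nickel is a group-10 element; Ni(II) is therefore d⁸.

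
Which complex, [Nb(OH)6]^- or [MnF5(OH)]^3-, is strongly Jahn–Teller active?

[Nb(OH)6]^-: Summing ligand charges against the −1 overall charge gives an oxidation state of +5 for niobium. Group 5 minus oxidation state 5 gives a d⁰ configuration. The d⁰ configuration leaves the e_g set evenly filled (or empty) — no strong Jahn–Teller driving force.
[MnF5(OH)]^3-: Summing ligand charges against the −3 overall charge gives an oxidation state of +3 for manganese. Manganese is a group-7 element; Mn(III) is therefore d⁴. Fluoride and hydroxide are weak-field ligands for a first-row metal, so the complex is high-spin. The t₂g³e_g¹ (high-spin) configuration has an unevenly filled e_g set; the Jahn–Teller theorem predicts a tetragonal distortion (typically axial elongation) to lift the degeneracy.

[MnF5(OH)]^3-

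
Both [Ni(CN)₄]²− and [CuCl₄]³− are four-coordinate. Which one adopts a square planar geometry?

[Ni(CN)₄]²−

For [Ni(CN)₄]²−: Summing ligand charges against the −2 overall charge gives an oxidation state of +2 for nickel. Group 10 minus oxidation state 2 gives a d⁸ configuration. Cyanide is a strong-field ligand (high in the spectrochemical series). A 3d d⁸ ion with strong-field ligands gains enough CFSE to favour square planar over tetrahedral. → square planar.
For [CuCl₄]³−: Ligand charges: each chloride is −1. With an overall charge of −3 the copper centre must be in the +1 oxidation state. Cu sits in group 11, so the d-electron count is 11 − 1 = 10. A d¹⁰ ion has no crystal-field stabilisation preference between square planar and tetrahedral, so four ligands adopt the sterically favoured tetrahedral geometry. → tetrahedral.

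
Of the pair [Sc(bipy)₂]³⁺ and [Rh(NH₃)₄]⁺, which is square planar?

[Rh(NH₃)₄]⁺

For [Sc(bipy)₂]³⁺: Ligand charges: 2,2′-bipyridine is neutral. With an overall charge of +3 the scandium centre must be in the +3 oxidation state. Scandium is a group-3 element; Sc(III) is therefore d⁰. A d⁰ ion has no crystal-field stabilisation preference between square planar and tetrahedral, so four ligands adopt the sterically favoured tetrahedral geometry. → tetrahedral.
For [Rh(NH₃)₄]⁺: Summing ligand charges against the +1 overall charge gives an oxidation state of +1 for rhodium. Group 9 minus oxidation state 1 gives a d⁸ configuration. A 4d d⁸ ion has a large crystal-field splitting; square planar leaves the high-energy d_{x²−y²} orbital empty and maximises CFSE. → square planar.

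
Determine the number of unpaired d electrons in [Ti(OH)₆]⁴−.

2 unpaired electrons

Each hydroxide is −1; balancing the −4 overall charge requires Ti(II).
Ti sits in group 4, so the d-electron count is 4 − 2 = 2.
In an octahedral field the d² configuration is t₂g²e_g⁰ (only one arrangement possible), giving 2 unpaired electrons.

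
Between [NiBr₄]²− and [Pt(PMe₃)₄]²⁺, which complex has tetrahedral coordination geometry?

[NiBr₄]²−

For [NiBr₄]²−: Ligand charges: each bromide is −1. With an overall charge of −2 the nickel centre must be in the +2 oxidation state. Nickel is a group-10 element; Ni(II) is therefore d⁸. Bromide is a weak-field ligand. With weak-field ligands the CFSE gain from square planar is small, so a 3d d⁸ ion takes the sterically preferred tetrahedral geometry. → tetrahedral.
For [Pt(PMe₃)₄]²⁺: Trimethylphosphine is neutral; balancing the +2 overall charge requires Pt(II). Platinum is a group-10 element; Pt(II) is therefore d⁸. A 5d d⁸ ion has a large crystal-field splitting; square planar leaves the high-energy d_{x²−y²} orbital empty and maximises CFSE. → square planar.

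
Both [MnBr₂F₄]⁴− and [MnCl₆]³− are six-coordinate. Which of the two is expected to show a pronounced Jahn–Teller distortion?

[MnBr₂F₄]⁴−: Each bromide is −1; each fluoride is −1; balancing the −4 overall charge requires Mn(II). Group 7 minus oxidation state 2 gives a d⁵ configuration. Bromide and fluoride are weak-field ligands for a first-row metal, so the complex is high-spin. The d⁵ configuration leaves the e_g set evenly filled (or empty) — no strong Jahn–Teller driving force.
[MnCl₆]³−: Ligand charges: each chloride is −1. With an overall charge of −3 the manganese centre must be in the +3 oxidation state. Mn sits in group 7, so the d-electron count is 7 − 3 = 4. Chloride is a weak-field ligand for a first-row metal, so the complex is high-spin. The t₂g³e_g¹ (high-spin) configuration has an unevenly filled e_g set; the Jahn–Teller theorem predicts a tetragonal distortion (typically axial elongation) to lift the degeneracy.

[MnCl₆]³−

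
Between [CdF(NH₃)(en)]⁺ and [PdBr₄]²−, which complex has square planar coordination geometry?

For [CdF(NH₃)(en)]⁺: Ligand charges: each fluoride is −1; ammonia is neutral; ethylenediamine is neutral. With an overall charge of +1 the cadmium centre must be in the +2 oxidation state. Group 12 minus oxidation state 2 gives a d¹⁰ configuration. A d¹⁰ ion has no crystal-field stabilisation preference between square planar and tetrahedral, so four ligands adopt the sterically favoured tetrahedral geometry. → tetrahedral.
For [PdBr₄]²−: Each bromide is −1; balancing the −2 overall charge requires Pd(II). Palladium is a group-10 element; Pd(II) is therefore d⁸. A 4d d⁸ ion has a large crystal-field splitting; square planar leaves the high-energy d_{x²−y²} orbital empty and maximises CFSE. → square planar.

[PdBr₄]²−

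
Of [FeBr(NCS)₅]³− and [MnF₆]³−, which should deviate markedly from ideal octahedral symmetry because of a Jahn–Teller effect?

[FeBr(NCS)₅]³−: Summing ligand charges against the −3 overall charge gives an oxidation state of +3 for iron. Group 8 minus oxidation state 3 gives a d⁵ configuration. Bromide and isothiocyanate are weak-field ligands for a first-row metal, so the complex is high-spin. The d⁵ configuration leaves the e_g set evenly filled (or empty) — no strong Jahn–Teller driving force.
[MnF₆]³−: Summing ligand charges against the −3 overall charge gives an oxidation state of +3 for manganese. Manganese is a group-7 element; Mn(III) is therefore d⁴. Fluoride is a weak-field ligand for a first-row metal, so the complex is high-spin. The t₂g³e_g¹ (high-spin) configuration has an unevenly filled e_g set; the Jahn–Teller theorem predicts a tetragonal distortion (typically axial elongation) to lift the degeneracy.

[MnF₆]³−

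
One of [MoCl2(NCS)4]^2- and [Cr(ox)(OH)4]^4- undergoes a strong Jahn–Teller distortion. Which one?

[MoCl2(NCS)4]^2-: Each chloride is −1; each isothiocyanate is −1; balancing the −2 overall charge requires Mo(IV). Molybdenum is a group-6 element; Mo(IV) is therefore d². The d² configuration leaves the e_g set evenly filled (or empty) — no strong Jahn–Teller driving force.
[Cr(ox)(OH)4]^4-: Summing ligand charges against the −4 overall charge gives an oxidation state of +2 for chromium. Chromium is a group-6 element; Cr(II) is therefore d⁴. Hydroxide and oxalate are weak-field ligands for a first-row metal, so the complex is high-spin. The t₂g³e_g¹ (high-spin) configuration has an unevenly filled e_g set; the Jahn–Teller theorem predicts a tetragonal distortion (typically axial elongation) to lift the degeneracy.

[Cr(ox)(OH)4]^4-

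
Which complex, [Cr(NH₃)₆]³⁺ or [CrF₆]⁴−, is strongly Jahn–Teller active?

[CrF₆]⁴−

[Cr(NH₃)₆]³⁺: Ammonia is neutral; balancing the +3 overall charge requires Cr(III). Chromium is a group-6 element; Cr(III) is therefore d³. The d³ configuration leaves the e_g set evenly filled (or empty) — no strong Jahn–Teller driving force.
[CrF₆]⁴−: Ligand charges: each fluoride is −1. With an overall charge of −4 the chromium centre must be in the +2 oxidation state. Group 6 minus oxidation state 2 gives a d⁴ configuration. Fluoride is a weak-field ligand for a first-row metal, so the complex is high-spin. The t₂g³e_g¹ (high-spin) configuration has an unevenly filled e_g set; the Jahn–Teller theorem predicts a tetragonal distortion (typically axial elongation) to lift the degeneracy.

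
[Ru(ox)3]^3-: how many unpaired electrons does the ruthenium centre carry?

Summing ligand charges against the −3 overall charge gives an oxidation state of +3 for ruthenium.
Ru sits in group 8, so the d-electron count is 8 − 3 = 5.
Counting donor atoms: 3×oxalate (bidentate) → 6 donors. Coordination number = 6.
The spin state decides the count: a 4d ion has a large Δₒ and is invariably low-spin.
An octahedral low-spin d⁵ ion is t₂g⁵e_g⁰, giving 1 unpaired electron.

1 unpaired electron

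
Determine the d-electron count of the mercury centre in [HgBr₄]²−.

d10

Summing ligand charges against the −2 overall charge gives an oxidation state of +2 for mercury.
Group 12 minus oxidation state 2 gives a d¹⁰ configuration.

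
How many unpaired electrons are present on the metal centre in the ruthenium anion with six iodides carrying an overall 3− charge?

Ligand charges: each iodide is −1. With an overall charge of −3 the ruthenium centre must be in the +3 oxidation state.
Group 8 minus oxidation state 3 gives a d⁵ configuration.
The spin state decides the count: a 4d ion has a large Δₒ and is invariably low-spin.
An octahedral low-spin d⁵ ion is t₂g⁵e_g⁰, giving 1 unpaired electron.

1 unpaired electron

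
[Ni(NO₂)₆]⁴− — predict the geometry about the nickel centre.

octahedral

Summing ligand charges against the −4 overall charge gives an oxidation state of +2 for nickel.
Ni sits in group 10, so the d-electron count is 10 − 2 = 8.
With 6 monodentate ligands the coordination number is 6.
Six donors around a single metal centre give an octahedral coordination sphere.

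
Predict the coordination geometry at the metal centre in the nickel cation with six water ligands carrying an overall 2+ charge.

Water is neutral; balancing the +2 overall charge requires Ni(II).
Nickel is a group-10 element; Ni(II) is therefore d⁸.
With 6 monodentate ligands the coordination number is 6.
Six donors around a single metal centre give an octahedral coordination sphere.

octahedral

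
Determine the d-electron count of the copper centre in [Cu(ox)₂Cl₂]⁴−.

d⁹

Ligand charges: each oxalate is −2; each chloride is −1. With an overall charge of −4 the copper centre must be in the +2 oxidation state.
Cu sits in group 11, so the d-electron count is 11 − 2 = 9.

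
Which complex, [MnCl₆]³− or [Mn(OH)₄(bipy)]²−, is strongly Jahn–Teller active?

[MnCl₆]³−

[MnCl₆]³−: Each chloride is −1; balancing the −3 overall charge requires Mn(III). Mn sits in group 7, so the d-electron count is 7 − 3 = 4. Chloride is a weak-field ligand for a first-row metal, so the complex is high-spin. The t₂g³e_g¹ (high-spin) configuration has an unevenly filled e_g set; the Jahn–Teller theorem predicts a tetragonal distortion (typically axial elongation) to lift the degeneracy.
[Mn(OH)₄(bipy)]²−: Summing ligand charges against the −2 overall charge gives an oxidation state of +2 for manganese. Mn sits in group 7, so the d-electron count is 7 − 2 = 5. Hydroxide is a weak-field ligand for a first-row metal, so the complex is high-spin. The d⁵ configuration leaves the e_g set evenly filled (or empty) — no strong Jahn–Teller driving force.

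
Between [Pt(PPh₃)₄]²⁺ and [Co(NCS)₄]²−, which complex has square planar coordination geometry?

[Pt(PPh₃)₄]²⁺

For [Pt(PPh₃)₄]²⁺: Ligand charges: triphenylphosphine is neutral. With an overall charge of +2 the platinum centre must be in the +2 oxidation state. Pt sits in group 10, so the d-electron count is 10 − 2 = 8. A 5d d⁸ ion has a large crystal-field splitting; square planar leaves the high-energy d_{x²−y²} orbital empty and maximises CFSE. → square planar.
For [Co(NCS)₄]²−: Summing ligand charges against the −2 overall charge gives an oxidation state of +2 for cobalt. Co sits in group 9, so the d-electron count is 9 − 2 = 7. For a high-spin 3d d⁷ ion with weak-field ligands the small Δₜ gives little square-planar CFSE advantage, so four ligands adopt the sterically favoured tetrahedral geometry. → tetrahedral.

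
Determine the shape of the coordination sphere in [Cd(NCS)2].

linear

Summing ligand charges against the 0 overall charge gives an oxidation state of +2 for cadmium.
Group 12 minus oxidation state 2 gives a d¹⁰ configuration.
With 2 monodentate ligands the coordination number is 2.
A d¹⁰ ion with only two ligands adopts a linear arrangement (sp hybridisation; no CFSE preference).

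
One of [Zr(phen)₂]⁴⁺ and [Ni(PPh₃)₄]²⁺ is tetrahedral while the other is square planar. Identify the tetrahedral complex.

For [Zr(phen)₂]⁴⁺: Ligand charges: 1,10-phenanthroline is neutral. With an overall charge of +4 the zirconium centre must be in the +4 oxidation state. Zirconium is a group-4 element; Zr(IV) is therefore d⁰. A d⁰ ion has no crystal-field stabilisation preference between square planar and tetrahedral, so four ligands adopt the sterically favoured tetrahedral geometry. → tetrahedral.
For [Ni(PPh₃)₄]²⁺: Ligand charges: triphenylphosphine is neutral. With an overall charge of +2 the nickel centre must be in the +2 oxidation state. Nickel is a group-10 element; Ni(II) is therefore d⁸. Triphenylphosphine is a strong-field ligand (high in the spectrochemical series). A 3d d⁸ ion with strong-field ligands gains enough CFSE to favour square planar over tetrahedral. → square planar.

[Zr(phen)₂]⁴⁺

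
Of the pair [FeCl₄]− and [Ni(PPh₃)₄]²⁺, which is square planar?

For [FeCl₄]−: Each chloride is −1; balancing the −1 overall charge requires Fe(III). Iron is a group-8 element; Fe(III) is therefore d⁵. A high-spin d⁵ ion has zero CFSE in either geometry, so four ligands adopt the sterically favoured tetrahedral geometry. → tetrahedral.
For [Ni(PPh₃)₄]²⁺: Summing ligand charges against the +2 overall charge gives an oxidation state of +2 for nickel. Nickel is a group-10 element; Ni(II) is therefore d⁸. Triphenylphosphine is a strong-field ligand (high in the spectrochemical series). A 3d d⁸ ion with strong-field ligands gains enough CFSE to favour square planar over tetrahedral. → square planar.

[Ni(PPh₃)₄]²⁺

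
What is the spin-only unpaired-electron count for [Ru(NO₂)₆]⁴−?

Ligand charges: each nitro (N-bound nitrite) is −1. With an overall charge of −4 the ruthenium centre must be in the +2 oxidation state.
Ruthenium is a group-8 element; Ru(II) is therefore d⁶.
The spin state decides the count: a 4d ion has a large Δₒ and is invariably low-spin.
An octahedral low-spin d⁶ ion is t₂g⁶e_g⁰, giving 0 unpaired electrons.

0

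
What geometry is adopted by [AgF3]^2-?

trigonal planar

Each fluoride is −1; balancing the −2 overall charge requires Ag(I).
Silver is a group-11 element; Ag(I) is therefore d¹⁰.
Coordination number: 3.
Three ligands around a d¹⁰ centre minimise repulsion in a trigonal-planar arrangement.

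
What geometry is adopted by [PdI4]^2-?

square planar

Summing ligand charges against the −2 overall charge gives an oxidation state of +2 for palladium.
Palladium is a group-10 element; Pd(II) is therefore d⁸.
Coordination number: 4.
A 4d d⁸ ion has a large crystal-field splitting; square planar leaves the high-energy d_{x²−y²} orbital empty and maximises CFSE.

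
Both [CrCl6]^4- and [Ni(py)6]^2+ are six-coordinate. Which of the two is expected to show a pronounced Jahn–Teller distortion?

[CrCl6]^4-

[CrCl6]^4-: Each chloride is −1; balancing the −4 overall charge requires Cr(II). Cr sits in group 6, so the d-electron count is 6 − 2 = 4. Chloride is a weak-field ligand for a first-row metal, so the complex is high-spin. The t₂g³e_g¹ (high-spin) configuration has an unevenly filled e_g set; the Jahn–Teller theorem predicts a tetragonal distortion (typically axial elongation) to lift the degeneracy.
[Ni(py)6]^2+: Ligand charges: pyridine is neutral. With an overall charge of +2 the nickel centre must be in the +2 oxidation state. Ni sits in group 10, so the d-electron count is 10 − 2 = 8. The d⁸ configuration leaves the e_g set evenly filled (or empty) — no strong Jahn–Teller driving force.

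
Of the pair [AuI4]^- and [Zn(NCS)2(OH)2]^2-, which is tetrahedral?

For [AuI4]^-: Summing ligand charges against the −1 overall charge gives an oxidation state of +3 for gold. Group 11 minus oxidation state 3 gives a d⁸ configuration. A 5d d⁸ ion has a large crystal-field splitting; square planar leaves the high-energy d_{x²−y²} orbital empty and maximises CFSE. → square planar.
For [Zn(NCS)2(OH)2]^2-: Summing ligand charges against the −2 overall charge gives an oxidation state of +2 for zinc. Zn sits in group 12, so the d-electron count is 12 − 2 = 10. A d¹⁰ ion has no crystal-field stabilisation preference between square planar and tetrahedral, so four ligands adopt the sterically favoured tetrahedral geometry. → tetrahedral.

[Zn(NCS)2(OH)2]^2-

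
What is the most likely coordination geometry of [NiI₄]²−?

Summing ligand charges against the −2 overall charge gives an oxidation state of +2 for nickel.
Ni sits in group 10, so the d-electron count is 10 − 2 = 8.
With 4 monodentate ligands the coordination number is 4.
Iodide is a weak-field ligand.
With weak-field ligands the CFSE gain from square planar is small, so a 3d d⁸ ion takes the sterically preferred tetrahedral geometry.

tetrahedral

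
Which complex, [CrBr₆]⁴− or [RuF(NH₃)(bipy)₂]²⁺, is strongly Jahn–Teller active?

[CrBr₆]⁴−

[CrBr₆]⁴−: Ligand charges: each bromide is −1. With an overall charge of −4 the chromium centre must be in the +2 oxidation state. Cr sits in group 6, so the d-electron count is 6 − 2 = 4. Bromide is a weak-field ligand for a first-row metal, so the complex is high-spin. The t₂g³e_g¹ (high-spin) configuration has an unevenly filled e_g set; the Jahn–Teller theorem predicts a tetragonal distortion (typically axial elongation) to lift the degeneracy.
[RuF(NH₃)(bipy)₂]²⁺: Summing ligand charges against the +2 overall charge gives an oxidation state of +3 for ruthenium. Ruthenium is a group-8 element; Ru(III) is therefore d⁵. A 4d ion has a large Δₒ and is invariably low-spin. The d⁵ configuration leaves the e_g set evenly filled (or empty) — no strong Jahn–Teller driving force.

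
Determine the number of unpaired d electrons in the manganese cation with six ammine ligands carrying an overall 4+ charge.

3

Ammonia is neutral; balancing the +4 overall charge requires Mn(IV).
Manganese is a group-7 element; Mn(IV) is therefore d³.
In an octahedral field the d³ configuration is t₂g³e_g⁰ (only one arrangement possible), giving 3 unpaired electrons.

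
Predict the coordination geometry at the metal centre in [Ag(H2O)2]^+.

linear

Summing ligand charges against the +1 overall charge gives an oxidation state of +1 for silver.
Silver is a group-11 element; Ag(I) is therefore d¹⁰.
With 2 monodentate ligands the coordination number is 2.
A d¹⁰ ion with only two ligands adopts a linear arrangement (sp hybridisation; no CFSE preference).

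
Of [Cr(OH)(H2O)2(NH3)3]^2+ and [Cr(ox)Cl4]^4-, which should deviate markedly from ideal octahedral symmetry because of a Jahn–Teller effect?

[Cr(OH)(H2O)2(NH3)3]^2+: Summing ligand charges against the +2 overall charge gives an oxidation state of +3 for chromium. Chromium is a group-6 element; Cr(III) is therefore d³. The d³ configuration leaves the e_g set evenly filled (or empty) — no strong Jahn–Teller driving force.
[Cr(ox)Cl4]^4-: Each oxalate is −2; each chloride is −1; balancing the −4 overall charge requires Cr(II). Group 6 minus oxidation state 2 gives a d⁴ configuration. Chloride and oxalate are weak-field ligands for a first-row metal, so the complex is high-spin. The t₂g³e_g¹ (high-spin) configuration has an unevenly filled e_g set; the Jahn–Teller theorem predicts a tetragonal distortion (typically axial elongation) to lift the degeneracy.

[Cr(ox)Cl4]^4-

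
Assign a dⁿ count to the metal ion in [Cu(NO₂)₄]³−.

d10

Summing ligand charges against the −3 overall charge gives an oxidation state of +1 for copper.
Copper is a group-11 element; Cu(I) is therefore d¹⁰.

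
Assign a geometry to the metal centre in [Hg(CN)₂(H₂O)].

Ligand charges: each cyanide is −1; water is neutral. With an overall charge of 0 the mercury centre must be in the +2 oxidation state.
Hg sits in group 12, so the d-electron count is 12 − 2 = 10.
Coordination number: 3.
Three ligands around a d¹⁰ centre minimise repulsion in a trigonal-planar arrangement.

trigonal planar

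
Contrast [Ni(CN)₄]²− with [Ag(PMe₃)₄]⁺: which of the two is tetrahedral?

[Ag(PMe₃)₄]⁺

For [Ni(CN)₄]²−: Summing ligand charges against the −2 overall charge gives an oxidation state of +2 for nickel. Nickel is a group-10 element; Ni(II) is therefore d⁸. Cyanide is a strong-field ligand (high in the spectrochemical series). A 3d d⁸ ion with strong-field ligands gains enough CFSE to favour square planar over tetrahedral. → square planar.
For [Ag(PMe₃)₄]⁺: Summing ligand charges against the +1 overall charge gives an oxidation state of +1 for silver. Ag sits in group 11, so the d-electron count is 11 − 1 = 10. A d¹⁰ ion has no crystal-field stabilisation preference between square planar and tetrahedral, so four ligands adopt the sterically favoured tetrahedral geometry. → tetrahedral.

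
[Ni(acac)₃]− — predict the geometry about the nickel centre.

octahedral

Ligand charges: each acetylacetonate is −1. With an overall charge of −1 the nickel centre must be in the +2 oxidation state.
Ni sits in group 10, so the d-electron count is 10 − 2 = 8.
Counting donor atoms: 3×acetylacetonate (bidentate) → 6 donors. Coordination number = 6.
Six donors around a single metal centre give an octahedral coordination sphere.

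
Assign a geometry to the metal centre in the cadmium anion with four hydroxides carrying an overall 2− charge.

Ligand charges: each hydroxide is −1. With an overall charge of −2 the cadmium centre must be in the +2 oxidation state.
Cd sits in group 12, so the d-electron count is 12 − 2 = 10.
With 4 monodentate ligands the coordination number is 4.
A d¹⁰ ion has no crystal-field stabilisation preference between square planar and tetrahedral, so four ligands adopt the sterically favoured tetrahedral geometry.

tetrahedral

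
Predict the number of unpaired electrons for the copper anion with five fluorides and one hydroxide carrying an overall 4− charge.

Ligand charges: each fluoride is −1; each hydroxide is −1. With an overall charge of −4 the copper centre must be in the +2 oxidation state.
Copper is a group-11 element; Cu(II) is therefore d⁹.
In an octahedral field the d⁹ configuration is t₂g⁶e_g³ (only one arrangement possible), giving 1 unpaired electron.

1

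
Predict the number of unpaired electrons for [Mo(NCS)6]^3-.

3

Summing ligand charges against the −3 overall charge gives an oxidation state of +3 for molybdenum.
Group 6 minus oxidation state 3 gives a d³ configuration.
In an octahedral field the d³ configuration is t₂g³e_g⁰ (only one arrangement possible), giving 3 unpaired electrons.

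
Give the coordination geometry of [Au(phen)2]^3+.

Ligand charges: 1,10-phenanthroline is neutral. With an overall charge of +3 the gold centre must be in the +3 oxidation state.
Group 11 minus oxidation state 3 gives a d⁸ configuration.
Counting donor atoms: 2×1,10-phenanthroline (bidentate) → 4 donors. Coordination number = 4.
A 5d d⁸ ion has a large crystal-field splitting; square planar leaves the high-energy d_{x²−y²} orbital empty and maximises CFSE.

square planar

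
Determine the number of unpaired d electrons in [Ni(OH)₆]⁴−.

2

Each hydroxide is −1; balancing the −4 overall charge requires Ni(II).
Group 10 minus oxidation state 2 gives a d⁸ configuration.
In an octahedral field the d⁸ configuration is t₂g⁶e_g² (only one arrangement possible), giving 2 unpaired electrons.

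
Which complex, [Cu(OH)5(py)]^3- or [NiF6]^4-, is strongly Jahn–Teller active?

[Cu(OH)5(py)]^3-

[Cu(OH)5(py)]^3-: Summing ligand charges against the −3 overall charge gives an oxidation state of +2 for copper. Cu sits in group 11, so the d-electron count is 11 − 2 = 9. The t₂g⁶e_g³ configuration has an unevenly filled e_g set; the Jahn–Teller theorem predicts a tetragonal distortion (typically axial elongation) to lift the degeneracy.
[NiF6]^4-: Ligand charges: each fluoride is −1. With an overall charge of −4 the nickel centre must be in the +2 oxidation state. Ni sits in group 10, so the d-electron count is 10 − 2 = 8. The d⁸ configuration leaves the e_g set evenly filled (or empty) — no strong Jahn–Teller driving force.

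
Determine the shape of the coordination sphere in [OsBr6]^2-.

octahedral

Summing ligand charges against the −2 overall charge gives an oxidation state of +4 for osmium.
Os sits in group 8, so the d-electron count is 8 − 4 = 4.
Coordination number: 6.
Six donors around a single metal centre give an octahedral coordination sphere.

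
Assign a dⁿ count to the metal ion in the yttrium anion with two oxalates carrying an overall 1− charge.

d0

Ligand charges: each oxalate is −2. With an overall charge of −1 the yttrium centre must be in the +3 oxidation state.
Y sits in group 3, so the d-electron count is 3 − 3 = 0.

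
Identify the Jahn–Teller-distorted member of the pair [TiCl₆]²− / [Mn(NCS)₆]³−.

[Mn(NCS)₆]³−

[TiCl₆]²−: Summing ligand charges against the −2 overall charge gives an oxidation state of +4 for titanium. Ti sits in group 4, so the d-electron count is 4 − 4 = 0. The d⁰ configuration leaves the e_g set evenly filled (or empty) — no strong Jahn–Teller driving force.
[Mn(NCS)₆]³−: Each isothiocyanate is −1; balancing the −3 overall charge requires Mn(III). Manganese is a group-7 element; Mn(III) is therefore d⁴. Isothiocyanate is a weak-field ligand for a first-row metal, so the complex is high-spin. The t₂g³e_g¹ (high-spin) configuration has an unevenly filled e_g set; the Jahn–Teller theorem predicts a tetragonal distortion (typically axial elongation) to lift the degeneracy.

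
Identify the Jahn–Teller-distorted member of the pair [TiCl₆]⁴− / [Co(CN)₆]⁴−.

[Co(CN)₆]⁴−

[TiCl₆]⁴−: Summing ligand charges against the −4 overall charge gives an oxidation state of +2 for titanium. Ti sits in group 4, so the d-electron count is 4 − 2 = 2. The d² configuration leaves the e_g set evenly filled (or empty) — no strong Jahn–Teller driving force.
[Co(CN)₆]⁴−: Each cyanide is −1; balancing the −4 overall charge requires Co(II). Co sits in group 9, so the d-electron count is 9 − 2 = 7. Cyanide is a strong-field ligand (high in the spectrochemical series) for a first-row metal, so the complex is low-spin. The t₂g⁶e_g¹ (low-spin) configuration has an unevenly filled e_g set; the Jahn–Teller theorem predicts a tetragonal distortion (typically axial elongation) to lift the degeneracy.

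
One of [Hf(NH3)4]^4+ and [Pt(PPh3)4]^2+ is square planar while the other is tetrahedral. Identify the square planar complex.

For [Hf(NH3)4]^4+: Summing ligand charges against the +4 overall charge gives an oxidation state of +4 for hafnium. Group 4 minus oxidation state 4 gives a d⁰ configuration. A d⁰ ion has no crystal-field stabilisation preference between square planar and tetrahedral, so four ligands adopt the sterically favoured tetrahedral geometry. → tetrahedral.
For [Pt(PPh3)4]^2+: Triphenylphosphine is neutral; balancing the +2 overall charge requires Pt(II). Group 10 minus oxidation state 2 gives a d⁸ configuration. A 5d d⁸ ion has a large crystal-field splitting; square planar leaves the high-energy d_{x²−y²} orbital empty and maximises CFSE. → square planar.

[Pt(PPh3)4]^2+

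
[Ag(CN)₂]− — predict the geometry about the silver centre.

Each cyanide is −1; balancing the −1 overall charge requires Ag(I).
Group 11 minus oxidation state 1 gives a d¹⁰ configuration.
Coordination number: 2.
A d¹⁰ ion with only two ligands adopts a linear arrangement (sp hybridisation; no CFSE preference).

linear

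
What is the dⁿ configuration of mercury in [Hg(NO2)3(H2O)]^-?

d10

Each nitro (N-bound nitrite) is −1; water is neutral; balancing the −1 overall charge requires Hg(II).
Mercury is a group-12 element; Hg(II) is therefore d¹⁰.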